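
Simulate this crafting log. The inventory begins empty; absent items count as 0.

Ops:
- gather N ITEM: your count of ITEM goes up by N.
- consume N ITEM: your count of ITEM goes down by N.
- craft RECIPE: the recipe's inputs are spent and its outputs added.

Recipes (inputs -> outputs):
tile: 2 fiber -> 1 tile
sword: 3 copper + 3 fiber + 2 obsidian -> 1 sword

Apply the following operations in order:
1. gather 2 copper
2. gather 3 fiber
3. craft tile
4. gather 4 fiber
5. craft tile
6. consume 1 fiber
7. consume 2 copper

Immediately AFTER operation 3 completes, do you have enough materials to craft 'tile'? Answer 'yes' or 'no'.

After 1 (gather 2 copper): copper=2
After 2 (gather 3 fiber): copper=2 fiber=3
After 3 (craft tile): copper=2 fiber=1 tile=1

Answer: no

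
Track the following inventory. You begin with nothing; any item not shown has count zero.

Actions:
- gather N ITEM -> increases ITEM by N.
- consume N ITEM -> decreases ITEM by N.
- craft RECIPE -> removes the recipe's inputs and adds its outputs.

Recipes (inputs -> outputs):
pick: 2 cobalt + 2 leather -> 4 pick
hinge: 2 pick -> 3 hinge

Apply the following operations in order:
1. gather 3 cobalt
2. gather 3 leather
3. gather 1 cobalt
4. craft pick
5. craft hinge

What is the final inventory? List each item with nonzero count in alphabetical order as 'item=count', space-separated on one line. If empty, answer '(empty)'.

Answer: cobalt=2 hinge=3 leather=1 pick=2

Derivation:
After 1 (gather 3 cobalt): cobalt=3
After 2 (gather 3 leather): cobalt=3 leather=3
After 3 (gather 1 cobalt): cobalt=4 leather=3
After 4 (craft pick): cobalt=2 leather=1 pick=4
After 5 (craft hinge): cobalt=2 hinge=3 leather=1 pick=2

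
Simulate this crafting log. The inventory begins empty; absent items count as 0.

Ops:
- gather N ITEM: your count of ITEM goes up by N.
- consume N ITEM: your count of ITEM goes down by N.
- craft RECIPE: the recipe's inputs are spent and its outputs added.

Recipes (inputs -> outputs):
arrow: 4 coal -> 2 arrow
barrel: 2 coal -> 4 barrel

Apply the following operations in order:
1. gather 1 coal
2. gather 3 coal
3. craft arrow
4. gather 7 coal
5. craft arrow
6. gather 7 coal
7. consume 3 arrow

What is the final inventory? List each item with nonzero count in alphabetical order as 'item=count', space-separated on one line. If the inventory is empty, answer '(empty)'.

After 1 (gather 1 coal): coal=1
After 2 (gather 3 coal): coal=4
After 3 (craft arrow): arrow=2
After 4 (gather 7 coal): arrow=2 coal=7
After 5 (craft arrow): arrow=4 coal=3
After 6 (gather 7 coal): arrow=4 coal=10
After 7 (consume 3 arrow): arrow=1 coal=10

Answer: arrow=1 coal=10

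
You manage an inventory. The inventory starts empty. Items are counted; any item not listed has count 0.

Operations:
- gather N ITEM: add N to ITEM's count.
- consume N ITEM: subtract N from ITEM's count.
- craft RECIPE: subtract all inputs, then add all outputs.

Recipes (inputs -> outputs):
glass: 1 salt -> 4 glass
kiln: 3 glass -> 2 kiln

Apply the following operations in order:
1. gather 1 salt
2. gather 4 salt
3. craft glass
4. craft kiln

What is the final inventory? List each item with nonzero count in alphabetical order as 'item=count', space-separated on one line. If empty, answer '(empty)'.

After 1 (gather 1 salt): salt=1
After 2 (gather 4 salt): salt=5
After 3 (craft glass): glass=4 salt=4
After 4 (craft kiln): glass=1 kiln=2 salt=4

Answer: glass=1 kiln=2 salt=4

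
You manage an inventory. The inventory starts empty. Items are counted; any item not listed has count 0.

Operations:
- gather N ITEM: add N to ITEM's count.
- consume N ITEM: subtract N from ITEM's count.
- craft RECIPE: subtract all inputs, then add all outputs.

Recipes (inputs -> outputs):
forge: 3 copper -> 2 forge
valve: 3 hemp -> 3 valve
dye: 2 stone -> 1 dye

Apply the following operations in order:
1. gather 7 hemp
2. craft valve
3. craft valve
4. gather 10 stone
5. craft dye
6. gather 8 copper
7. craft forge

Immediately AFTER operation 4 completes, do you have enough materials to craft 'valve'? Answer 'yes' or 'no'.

Answer: no

Derivation:
After 1 (gather 7 hemp): hemp=7
After 2 (craft valve): hemp=4 valve=3
After 3 (craft valve): hemp=1 valve=6
After 4 (gather 10 stone): hemp=1 stone=10 valve=6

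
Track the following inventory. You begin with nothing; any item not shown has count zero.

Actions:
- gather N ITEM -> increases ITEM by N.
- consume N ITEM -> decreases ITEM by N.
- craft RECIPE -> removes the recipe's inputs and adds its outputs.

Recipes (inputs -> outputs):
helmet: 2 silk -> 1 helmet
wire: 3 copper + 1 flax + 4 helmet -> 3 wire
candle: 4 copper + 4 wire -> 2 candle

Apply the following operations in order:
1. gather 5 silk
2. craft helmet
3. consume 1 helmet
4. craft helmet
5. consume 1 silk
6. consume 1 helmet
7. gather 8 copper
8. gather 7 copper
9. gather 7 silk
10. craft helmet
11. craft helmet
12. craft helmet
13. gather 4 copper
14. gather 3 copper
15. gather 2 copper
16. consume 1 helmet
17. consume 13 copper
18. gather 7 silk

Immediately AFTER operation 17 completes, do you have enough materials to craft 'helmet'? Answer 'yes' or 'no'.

After 1 (gather 5 silk): silk=5
After 2 (craft helmet): helmet=1 silk=3
After 3 (consume 1 helmet): silk=3
After 4 (craft helmet): helmet=1 silk=1
After 5 (consume 1 silk): helmet=1
After 6 (consume 1 helmet): (empty)
After 7 (gather 8 copper): copper=8
After 8 (gather 7 copper): copper=15
After 9 (gather 7 silk): copper=15 silk=7
After 10 (craft helmet): copper=15 helmet=1 silk=5
After 11 (craft helmet): copper=15 helmet=2 silk=3
After 12 (craft helmet): copper=15 helmet=3 silk=1
After 13 (gather 4 copper): copper=19 helmet=3 silk=1
After 14 (gather 3 copper): copper=22 helmet=3 silk=1
After 15 (gather 2 copper): copper=24 helmet=3 silk=1
After 16 (consume 1 helmet): copper=24 helmet=2 silk=1
After 17 (consume 13 copper): copper=11 helmet=2 silk=1

Answer: no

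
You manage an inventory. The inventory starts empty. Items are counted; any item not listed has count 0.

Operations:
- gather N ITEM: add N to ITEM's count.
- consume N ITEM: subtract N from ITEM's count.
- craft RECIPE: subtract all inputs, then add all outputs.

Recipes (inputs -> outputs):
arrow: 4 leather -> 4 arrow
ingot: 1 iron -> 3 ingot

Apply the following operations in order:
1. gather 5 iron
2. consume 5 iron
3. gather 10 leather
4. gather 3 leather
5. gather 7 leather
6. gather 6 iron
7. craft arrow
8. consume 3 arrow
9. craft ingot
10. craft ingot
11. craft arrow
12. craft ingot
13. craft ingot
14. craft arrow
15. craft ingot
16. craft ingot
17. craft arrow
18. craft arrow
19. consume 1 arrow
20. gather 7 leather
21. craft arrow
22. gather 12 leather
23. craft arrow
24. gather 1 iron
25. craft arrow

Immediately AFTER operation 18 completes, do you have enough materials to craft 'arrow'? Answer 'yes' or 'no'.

Answer: no

Derivation:
After 1 (gather 5 iron): iron=5
After 2 (consume 5 iron): (empty)
After 3 (gather 10 leather): leather=10
After 4 (gather 3 leather): leather=13
After 5 (gather 7 leather): leather=20
After 6 (gather 6 iron): iron=6 leather=20
After 7 (craft arrow): arrow=4 iron=6 leather=16
After 8 (consume 3 arrow): arrow=1 iron=6 leather=16
After 9 (craft ingot): arrow=1 ingot=3 iron=5 leather=16
After 10 (craft ingot): arrow=1 ingot=6 iron=4 leather=16
After 11 (craft arrow): arrow=5 ingot=6 iron=4 leather=12
After 12 (craft ingot): arrow=5 ingot=9 iron=3 leather=12
After 13 (craft ingot): arrow=5 ingot=12 iron=2 leather=12
After 14 (craft arrow): arrow=9 ingot=12 iron=2 leather=8
After 15 (craft ingot): arrow=9 ingot=15 iron=1 leather=8
After 16 (craft ingot): arrow=9 ingot=18 leather=8
After 17 (craft arrow): arrow=13 ingot=18 leather=4
After 18 (craft arrow): arrow=17 ingot=18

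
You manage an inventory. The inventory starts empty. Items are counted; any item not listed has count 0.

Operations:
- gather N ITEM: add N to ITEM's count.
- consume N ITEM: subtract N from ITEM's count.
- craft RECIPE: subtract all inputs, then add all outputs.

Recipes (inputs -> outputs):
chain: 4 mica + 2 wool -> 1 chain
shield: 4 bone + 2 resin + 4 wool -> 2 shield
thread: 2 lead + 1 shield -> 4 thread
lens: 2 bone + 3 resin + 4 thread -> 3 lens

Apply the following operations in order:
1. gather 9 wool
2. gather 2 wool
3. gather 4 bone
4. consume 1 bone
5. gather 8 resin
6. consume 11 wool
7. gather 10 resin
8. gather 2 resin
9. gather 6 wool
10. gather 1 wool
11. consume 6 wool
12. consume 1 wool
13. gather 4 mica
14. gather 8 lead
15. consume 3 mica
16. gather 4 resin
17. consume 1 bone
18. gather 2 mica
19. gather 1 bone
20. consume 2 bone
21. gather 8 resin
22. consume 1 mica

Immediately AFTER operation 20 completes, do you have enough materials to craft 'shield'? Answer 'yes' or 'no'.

Answer: no

Derivation:
After 1 (gather 9 wool): wool=9
After 2 (gather 2 wool): wool=11
After 3 (gather 4 bone): bone=4 wool=11
After 4 (consume 1 bone): bone=3 wool=11
After 5 (gather 8 resin): bone=3 resin=8 wool=11
After 6 (consume 11 wool): bone=3 resin=8
After 7 (gather 10 resin): bone=3 resin=18
After 8 (gather 2 resin): bone=3 resin=20
After 9 (gather 6 wool): bone=3 resin=20 wool=6
After 10 (gather 1 wool): bone=3 resin=20 wool=7
After 11 (consume 6 wool): bone=3 resin=20 wool=1
After 12 (consume 1 wool): bone=3 resin=20
After 13 (gather 4 mica): bone=3 mica=4 resin=20
After 14 (gather 8 lead): bone=3 lead=8 mica=4 resin=20
After 15 (consume 3 mica): bone=3 lead=8 mica=1 resin=20
After 16 (gather 4 resin): bone=3 lead=8 mica=1 resin=24
After 17 (consume 1 bone): bone=2 lead=8 mica=1 resin=24
After 18 (gather 2 mica): bone=2 lead=8 mica=3 resin=24
After 19 (gather 1 bone): bone=3 lead=8 mica=3 resin=24
After 20 (consume 2 bone): bone=1 lead=8 mica=3 resin=24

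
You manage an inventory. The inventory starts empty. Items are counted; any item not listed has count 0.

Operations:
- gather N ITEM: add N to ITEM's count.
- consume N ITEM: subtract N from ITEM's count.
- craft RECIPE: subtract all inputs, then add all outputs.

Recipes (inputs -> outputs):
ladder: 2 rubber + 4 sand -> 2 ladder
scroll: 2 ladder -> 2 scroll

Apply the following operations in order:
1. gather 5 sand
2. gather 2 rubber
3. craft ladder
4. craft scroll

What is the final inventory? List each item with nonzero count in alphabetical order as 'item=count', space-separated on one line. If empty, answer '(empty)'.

Answer: sand=1 scroll=2

Derivation:
After 1 (gather 5 sand): sand=5
After 2 (gather 2 rubber): rubber=2 sand=5
After 3 (craft ladder): ladder=2 sand=1
After 4 (craft scroll): sand=1 scroll=2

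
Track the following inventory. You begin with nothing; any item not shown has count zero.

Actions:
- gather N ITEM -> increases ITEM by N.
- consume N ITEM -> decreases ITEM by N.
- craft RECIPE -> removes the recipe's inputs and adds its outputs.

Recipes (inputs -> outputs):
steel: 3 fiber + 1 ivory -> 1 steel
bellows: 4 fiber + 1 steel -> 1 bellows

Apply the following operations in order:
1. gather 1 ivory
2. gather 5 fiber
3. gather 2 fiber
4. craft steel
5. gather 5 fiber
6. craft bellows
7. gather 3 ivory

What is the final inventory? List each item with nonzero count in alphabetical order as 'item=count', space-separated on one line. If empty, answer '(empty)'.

After 1 (gather 1 ivory): ivory=1
After 2 (gather 5 fiber): fiber=5 ivory=1
After 3 (gather 2 fiber): fiber=7 ivory=1
After 4 (craft steel): fiber=4 steel=1
After 5 (gather 5 fiber): fiber=9 steel=1
After 6 (craft bellows): bellows=1 fiber=5
After 7 (gather 3 ivory): bellows=1 fiber=5 ivory=3

Answer: bellows=1 fiber=5 ivory=3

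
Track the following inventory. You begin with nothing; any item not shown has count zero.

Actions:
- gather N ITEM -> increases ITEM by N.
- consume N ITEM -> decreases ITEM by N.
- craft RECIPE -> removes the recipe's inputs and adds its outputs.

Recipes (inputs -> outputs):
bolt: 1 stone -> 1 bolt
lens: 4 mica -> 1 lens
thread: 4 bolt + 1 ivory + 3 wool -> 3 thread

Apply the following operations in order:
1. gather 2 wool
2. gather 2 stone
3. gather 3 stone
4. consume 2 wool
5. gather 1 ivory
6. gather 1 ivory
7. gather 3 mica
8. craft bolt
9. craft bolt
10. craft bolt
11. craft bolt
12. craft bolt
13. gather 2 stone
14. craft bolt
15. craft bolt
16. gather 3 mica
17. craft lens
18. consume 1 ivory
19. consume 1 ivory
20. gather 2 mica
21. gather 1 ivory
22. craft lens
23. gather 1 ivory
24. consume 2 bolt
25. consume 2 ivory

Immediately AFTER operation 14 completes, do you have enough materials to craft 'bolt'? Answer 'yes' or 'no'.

After 1 (gather 2 wool): wool=2
After 2 (gather 2 stone): stone=2 wool=2
After 3 (gather 3 stone): stone=5 wool=2
After 4 (consume 2 wool): stone=5
After 5 (gather 1 ivory): ivory=1 stone=5
After 6 (gather 1 ivory): ivory=2 stone=5
After 7 (gather 3 mica): ivory=2 mica=3 stone=5
After 8 (craft bolt): bolt=1 ivory=2 mica=3 stone=4
After 9 (craft bolt): bolt=2 ivory=2 mica=3 stone=3
After 10 (craft bolt): bolt=3 ivory=2 mica=3 stone=2
After 11 (craft bolt): bolt=4 ivory=2 mica=3 stone=1
After 12 (craft bolt): bolt=5 ivory=2 mica=3
After 13 (gather 2 stone): bolt=5 ivory=2 mica=3 stone=2
After 14 (craft bolt): bolt=6 ivory=2 mica=3 stone=1

Answer: yes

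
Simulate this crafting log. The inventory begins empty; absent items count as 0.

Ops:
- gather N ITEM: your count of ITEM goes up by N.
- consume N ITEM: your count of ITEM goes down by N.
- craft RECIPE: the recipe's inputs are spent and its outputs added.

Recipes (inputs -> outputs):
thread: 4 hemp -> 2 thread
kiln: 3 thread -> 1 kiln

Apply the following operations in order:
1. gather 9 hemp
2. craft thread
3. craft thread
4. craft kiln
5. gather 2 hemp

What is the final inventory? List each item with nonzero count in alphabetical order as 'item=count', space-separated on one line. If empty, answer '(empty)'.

After 1 (gather 9 hemp): hemp=9
After 2 (craft thread): hemp=5 thread=2
After 3 (craft thread): hemp=1 thread=4
After 4 (craft kiln): hemp=1 kiln=1 thread=1
After 5 (gather 2 hemp): hemp=3 kiln=1 thread=1

Answer: hemp=3 kiln=1 thread=1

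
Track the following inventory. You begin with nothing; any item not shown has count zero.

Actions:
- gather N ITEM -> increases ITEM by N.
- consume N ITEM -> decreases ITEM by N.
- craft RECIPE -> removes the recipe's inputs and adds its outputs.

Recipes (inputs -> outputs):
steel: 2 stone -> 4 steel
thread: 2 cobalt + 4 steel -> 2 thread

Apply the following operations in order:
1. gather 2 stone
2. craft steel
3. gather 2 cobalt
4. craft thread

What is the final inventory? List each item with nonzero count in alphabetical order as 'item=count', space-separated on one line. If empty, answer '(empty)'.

After 1 (gather 2 stone): stone=2
After 2 (craft steel): steel=4
After 3 (gather 2 cobalt): cobalt=2 steel=4
After 4 (craft thread): thread=2

Answer: thread=2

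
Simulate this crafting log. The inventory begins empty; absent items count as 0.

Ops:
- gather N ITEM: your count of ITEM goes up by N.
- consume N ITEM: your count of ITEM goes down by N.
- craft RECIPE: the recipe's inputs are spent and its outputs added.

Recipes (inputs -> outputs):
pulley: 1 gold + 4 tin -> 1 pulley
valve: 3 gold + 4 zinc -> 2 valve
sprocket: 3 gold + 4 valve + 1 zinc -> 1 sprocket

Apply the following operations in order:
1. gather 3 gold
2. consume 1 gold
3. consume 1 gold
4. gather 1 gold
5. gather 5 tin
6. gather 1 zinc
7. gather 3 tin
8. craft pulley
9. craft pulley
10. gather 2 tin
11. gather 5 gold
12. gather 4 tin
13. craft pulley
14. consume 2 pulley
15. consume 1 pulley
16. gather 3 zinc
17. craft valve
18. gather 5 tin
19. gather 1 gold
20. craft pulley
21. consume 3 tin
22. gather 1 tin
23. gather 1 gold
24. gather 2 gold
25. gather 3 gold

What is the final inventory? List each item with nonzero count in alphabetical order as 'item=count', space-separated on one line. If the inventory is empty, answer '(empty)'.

Answer: gold=7 pulley=1 tin=1 valve=2

Derivation:
After 1 (gather 3 gold): gold=3
After 2 (consume 1 gold): gold=2
After 3 (consume 1 gold): gold=1
After 4 (gather 1 gold): gold=2
After 5 (gather 5 tin): gold=2 tin=5
After 6 (gather 1 zinc): gold=2 tin=5 zinc=1
After 7 (gather 3 tin): gold=2 tin=8 zinc=1
After 8 (craft pulley): gold=1 pulley=1 tin=4 zinc=1
After 9 (craft pulley): pulley=2 zinc=1
After 10 (gather 2 tin): pulley=2 tin=2 zinc=1
After 11 (gather 5 gold): gold=5 pulley=2 tin=2 zinc=1
After 12 (gather 4 tin): gold=5 pulley=2 tin=6 zinc=1
After 13 (craft pulley): gold=4 pulley=3 tin=2 zinc=1
After 14 (consume 2 pulley): gold=4 pulley=1 tin=2 zinc=1
After 15 (consume 1 pulley): gold=4 tin=2 zinc=1
After 16 (gather 3 zinc): gold=4 tin=2 zinc=4
After 17 (craft valve): gold=1 tin=2 valve=2
After 18 (gather 5 tin): gold=1 tin=7 valve=2
After 19 (gather 1 gold): gold=2 tin=7 valve=2
After 20 (craft pulley): gold=1 pulley=1 tin=3 valve=2
After 21 (consume 3 tin): gold=1 pulley=1 valve=2
After 22 (gather 1 tin): gold=1 pulley=1 tin=1 valve=2
After 23 (gather 1 gold): gold=2 pulley=1 tin=1 valve=2
After 24 (gather 2 gold): gold=4 pulley=1 tin=1 valve=2
After 25 (gather 3 gold): gold=7 pulley=1 tin=1 valve=2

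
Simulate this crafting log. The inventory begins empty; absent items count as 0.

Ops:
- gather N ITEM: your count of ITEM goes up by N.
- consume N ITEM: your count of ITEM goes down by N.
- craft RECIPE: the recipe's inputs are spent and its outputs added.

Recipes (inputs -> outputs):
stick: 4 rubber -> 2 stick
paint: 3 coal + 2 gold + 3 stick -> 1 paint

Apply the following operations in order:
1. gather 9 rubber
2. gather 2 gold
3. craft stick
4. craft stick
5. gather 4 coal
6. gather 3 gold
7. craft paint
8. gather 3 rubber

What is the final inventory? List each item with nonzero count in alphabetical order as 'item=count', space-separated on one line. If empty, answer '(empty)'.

After 1 (gather 9 rubber): rubber=9
After 2 (gather 2 gold): gold=2 rubber=9
After 3 (craft stick): gold=2 rubber=5 stick=2
After 4 (craft stick): gold=2 rubber=1 stick=4
After 5 (gather 4 coal): coal=4 gold=2 rubber=1 stick=4
After 6 (gather 3 gold): coal=4 gold=5 rubber=1 stick=4
After 7 (craft paint): coal=1 gold=3 paint=1 rubber=1 stick=1
After 8 (gather 3 rubber): coal=1 gold=3 paint=1 rubber=4 stick=1

Answer: coal=1 gold=3 paint=1 rubber=4 stick=1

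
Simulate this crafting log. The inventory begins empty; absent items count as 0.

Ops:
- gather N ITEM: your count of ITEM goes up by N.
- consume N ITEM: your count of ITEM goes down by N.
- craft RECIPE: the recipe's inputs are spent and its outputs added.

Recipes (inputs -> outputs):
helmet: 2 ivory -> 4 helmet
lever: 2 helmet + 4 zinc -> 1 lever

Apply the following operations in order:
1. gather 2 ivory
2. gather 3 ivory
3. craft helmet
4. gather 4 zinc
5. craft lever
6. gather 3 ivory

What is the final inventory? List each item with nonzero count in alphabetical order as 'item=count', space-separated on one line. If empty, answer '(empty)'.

Answer: helmet=2 ivory=6 lever=1

Derivation:
After 1 (gather 2 ivory): ivory=2
After 2 (gather 3 ivory): ivory=5
After 3 (craft helmet): helmet=4 ivory=3
After 4 (gather 4 zinc): helmet=4 ivory=3 zinc=4
After 5 (craft lever): helmet=2 ivory=3 lever=1
After 6 (gather 3 ivory): helmet=2 ivory=6 lever=1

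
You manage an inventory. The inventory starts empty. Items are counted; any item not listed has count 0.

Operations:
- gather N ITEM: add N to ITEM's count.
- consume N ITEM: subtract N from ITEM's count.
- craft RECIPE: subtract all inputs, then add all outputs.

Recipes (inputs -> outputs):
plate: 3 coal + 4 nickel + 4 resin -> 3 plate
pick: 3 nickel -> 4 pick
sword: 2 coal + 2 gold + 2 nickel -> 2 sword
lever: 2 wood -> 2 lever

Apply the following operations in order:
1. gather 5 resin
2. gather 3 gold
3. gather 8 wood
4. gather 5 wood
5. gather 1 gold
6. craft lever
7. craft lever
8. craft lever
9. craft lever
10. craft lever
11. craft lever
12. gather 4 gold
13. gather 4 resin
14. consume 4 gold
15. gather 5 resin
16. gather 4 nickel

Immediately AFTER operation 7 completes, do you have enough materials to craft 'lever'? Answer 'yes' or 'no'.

Answer: yes

Derivation:
After 1 (gather 5 resin): resin=5
After 2 (gather 3 gold): gold=3 resin=5
After 3 (gather 8 wood): gold=3 resin=5 wood=8
After 4 (gather 5 wood): gold=3 resin=5 wood=13
After 5 (gather 1 gold): gold=4 resin=5 wood=13
After 6 (craft lever): gold=4 lever=2 resin=5 wood=11
After 7 (craft lever): gold=4 lever=4 resin=5 wood=9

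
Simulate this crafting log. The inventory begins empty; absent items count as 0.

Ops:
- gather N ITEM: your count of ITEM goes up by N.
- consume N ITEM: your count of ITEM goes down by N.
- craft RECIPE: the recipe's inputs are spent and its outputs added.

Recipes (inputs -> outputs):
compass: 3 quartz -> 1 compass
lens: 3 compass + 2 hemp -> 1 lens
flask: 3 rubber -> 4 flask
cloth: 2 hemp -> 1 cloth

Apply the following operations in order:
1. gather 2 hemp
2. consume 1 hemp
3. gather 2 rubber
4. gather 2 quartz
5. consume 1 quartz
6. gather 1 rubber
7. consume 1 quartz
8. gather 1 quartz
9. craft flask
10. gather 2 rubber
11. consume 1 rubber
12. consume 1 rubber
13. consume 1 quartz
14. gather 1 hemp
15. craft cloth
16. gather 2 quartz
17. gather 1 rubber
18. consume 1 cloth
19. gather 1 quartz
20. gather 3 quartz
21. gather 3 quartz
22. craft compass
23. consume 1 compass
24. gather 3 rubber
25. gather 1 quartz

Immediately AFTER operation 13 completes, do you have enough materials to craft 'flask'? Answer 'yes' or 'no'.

Answer: no

Derivation:
After 1 (gather 2 hemp): hemp=2
After 2 (consume 1 hemp): hemp=1
After 3 (gather 2 rubber): hemp=1 rubber=2
After 4 (gather 2 quartz): hemp=1 quartz=2 rubber=2
After 5 (consume 1 quartz): hemp=1 quartz=1 rubber=2
After 6 (gather 1 rubber): hemp=1 quartz=1 rubber=3
After 7 (consume 1 quartz): hemp=1 rubber=3
After 8 (gather 1 quartz): hemp=1 quartz=1 rubber=3
After 9 (craft flask): flask=4 hemp=1 quartz=1
After 10 (gather 2 rubber): flask=4 hemp=1 quartz=1 rubber=2
After 11 (consume 1 rubber): flask=4 hemp=1 quartz=1 rubber=1
After 12 (consume 1 rubber): flask=4 hemp=1 quartz=1
After 13 (consume 1 quartz): flask=4 hemp=1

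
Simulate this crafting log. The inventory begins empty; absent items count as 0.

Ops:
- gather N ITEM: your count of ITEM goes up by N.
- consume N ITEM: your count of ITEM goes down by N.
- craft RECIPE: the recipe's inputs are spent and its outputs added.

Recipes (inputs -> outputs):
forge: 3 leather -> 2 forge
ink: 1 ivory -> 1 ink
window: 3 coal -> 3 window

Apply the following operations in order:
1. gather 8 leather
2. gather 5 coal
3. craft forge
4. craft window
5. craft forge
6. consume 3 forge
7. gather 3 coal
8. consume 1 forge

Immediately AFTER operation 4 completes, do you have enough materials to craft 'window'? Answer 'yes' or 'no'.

Answer: no

Derivation:
After 1 (gather 8 leather): leather=8
After 2 (gather 5 coal): coal=5 leather=8
After 3 (craft forge): coal=5 forge=2 leather=5
After 4 (craft window): coal=2 forge=2 leather=5 window=3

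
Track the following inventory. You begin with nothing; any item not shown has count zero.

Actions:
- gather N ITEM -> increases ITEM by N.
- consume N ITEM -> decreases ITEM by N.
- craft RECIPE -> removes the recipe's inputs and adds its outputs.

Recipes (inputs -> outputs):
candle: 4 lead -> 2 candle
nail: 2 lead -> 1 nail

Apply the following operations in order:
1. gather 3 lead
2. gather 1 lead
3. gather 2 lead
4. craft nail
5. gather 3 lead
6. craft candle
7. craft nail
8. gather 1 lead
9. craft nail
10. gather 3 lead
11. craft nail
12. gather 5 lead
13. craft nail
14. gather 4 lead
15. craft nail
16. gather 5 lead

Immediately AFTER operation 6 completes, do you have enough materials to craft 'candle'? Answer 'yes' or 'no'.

After 1 (gather 3 lead): lead=3
After 2 (gather 1 lead): lead=4
After 3 (gather 2 lead): lead=6
After 4 (craft nail): lead=4 nail=1
After 5 (gather 3 lead): lead=7 nail=1
After 6 (craft candle): candle=2 lead=3 nail=1

Answer: no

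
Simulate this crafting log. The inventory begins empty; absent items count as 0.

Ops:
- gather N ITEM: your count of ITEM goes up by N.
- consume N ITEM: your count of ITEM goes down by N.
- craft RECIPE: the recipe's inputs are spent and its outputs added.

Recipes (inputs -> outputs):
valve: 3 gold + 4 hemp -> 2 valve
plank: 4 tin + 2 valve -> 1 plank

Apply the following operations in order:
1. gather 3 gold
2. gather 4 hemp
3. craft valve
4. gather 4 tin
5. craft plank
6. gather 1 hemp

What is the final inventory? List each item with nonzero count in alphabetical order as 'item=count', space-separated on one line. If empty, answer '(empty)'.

Answer: hemp=1 plank=1

Derivation:
After 1 (gather 3 gold): gold=3
After 2 (gather 4 hemp): gold=3 hemp=4
After 3 (craft valve): valve=2
After 4 (gather 4 tin): tin=4 valve=2
After 5 (craft plank): plank=1
After 6 (gather 1 hemp): hemp=1 plank=1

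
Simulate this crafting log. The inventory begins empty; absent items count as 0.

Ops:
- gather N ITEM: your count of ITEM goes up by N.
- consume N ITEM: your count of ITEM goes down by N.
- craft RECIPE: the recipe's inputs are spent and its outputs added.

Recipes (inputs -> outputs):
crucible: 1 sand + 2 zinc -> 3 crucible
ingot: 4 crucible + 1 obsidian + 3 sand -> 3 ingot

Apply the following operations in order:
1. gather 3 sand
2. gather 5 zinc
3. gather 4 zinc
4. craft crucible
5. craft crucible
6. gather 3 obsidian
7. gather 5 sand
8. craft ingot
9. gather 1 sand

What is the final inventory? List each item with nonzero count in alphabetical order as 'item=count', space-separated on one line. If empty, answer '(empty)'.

After 1 (gather 3 sand): sand=3
After 2 (gather 5 zinc): sand=3 zinc=5
After 3 (gather 4 zinc): sand=3 zinc=9
After 4 (craft crucible): crucible=3 sand=2 zinc=7
After 5 (craft crucible): crucible=6 sand=1 zinc=5
After 6 (gather 3 obsidian): crucible=6 obsidian=3 sand=1 zinc=5
After 7 (gather 5 sand): crucible=6 obsidian=3 sand=6 zinc=5
After 8 (craft ingot): crucible=2 ingot=3 obsidian=2 sand=3 zinc=5
After 9 (gather 1 sand): crucible=2 ingot=3 obsidian=2 sand=4 zinc=5

Answer: crucible=2 ingot=3 obsidian=2 sand=4 zinc=5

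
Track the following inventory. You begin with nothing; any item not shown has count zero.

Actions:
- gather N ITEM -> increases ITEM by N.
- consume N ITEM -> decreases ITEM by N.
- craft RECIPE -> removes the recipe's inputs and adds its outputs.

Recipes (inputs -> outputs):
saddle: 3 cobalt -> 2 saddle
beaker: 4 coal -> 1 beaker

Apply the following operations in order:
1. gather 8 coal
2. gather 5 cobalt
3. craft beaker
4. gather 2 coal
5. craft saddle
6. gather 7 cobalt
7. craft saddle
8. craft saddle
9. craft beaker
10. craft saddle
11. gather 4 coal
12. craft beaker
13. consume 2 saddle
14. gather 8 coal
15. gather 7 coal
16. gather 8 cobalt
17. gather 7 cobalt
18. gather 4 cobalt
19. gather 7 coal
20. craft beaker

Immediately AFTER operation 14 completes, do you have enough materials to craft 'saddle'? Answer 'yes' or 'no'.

After 1 (gather 8 coal): coal=8
After 2 (gather 5 cobalt): coal=8 cobalt=5
After 3 (craft beaker): beaker=1 coal=4 cobalt=5
After 4 (gather 2 coal): beaker=1 coal=6 cobalt=5
After 5 (craft saddle): beaker=1 coal=6 cobalt=2 saddle=2
After 6 (gather 7 cobalt): beaker=1 coal=6 cobalt=9 saddle=2
After 7 (craft saddle): beaker=1 coal=6 cobalt=6 saddle=4
After 8 (craft saddle): beaker=1 coal=6 cobalt=3 saddle=6
After 9 (craft beaker): beaker=2 coal=2 cobalt=3 saddle=6
After 10 (craft saddle): beaker=2 coal=2 saddle=8
After 11 (gather 4 coal): beaker=2 coal=6 saddle=8
After 12 (craft beaker): beaker=3 coal=2 saddle=8
After 13 (consume 2 saddle): beaker=3 coal=2 saddle=6
After 14 (gather 8 coal): beaker=3 coal=10 saddle=6

Answer: no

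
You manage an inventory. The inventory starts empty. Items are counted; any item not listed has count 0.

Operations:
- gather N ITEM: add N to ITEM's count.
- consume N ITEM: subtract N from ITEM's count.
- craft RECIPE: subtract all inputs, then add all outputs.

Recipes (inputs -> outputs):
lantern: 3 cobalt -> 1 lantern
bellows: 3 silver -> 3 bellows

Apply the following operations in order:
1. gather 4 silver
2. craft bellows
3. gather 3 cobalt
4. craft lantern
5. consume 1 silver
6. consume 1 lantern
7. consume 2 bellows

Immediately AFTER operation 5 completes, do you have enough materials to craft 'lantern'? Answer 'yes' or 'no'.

After 1 (gather 4 silver): silver=4
After 2 (craft bellows): bellows=3 silver=1
After 3 (gather 3 cobalt): bellows=3 cobalt=3 silver=1
After 4 (craft lantern): bellows=3 lantern=1 silver=1
After 5 (consume 1 silver): bellows=3 lantern=1

Answer: no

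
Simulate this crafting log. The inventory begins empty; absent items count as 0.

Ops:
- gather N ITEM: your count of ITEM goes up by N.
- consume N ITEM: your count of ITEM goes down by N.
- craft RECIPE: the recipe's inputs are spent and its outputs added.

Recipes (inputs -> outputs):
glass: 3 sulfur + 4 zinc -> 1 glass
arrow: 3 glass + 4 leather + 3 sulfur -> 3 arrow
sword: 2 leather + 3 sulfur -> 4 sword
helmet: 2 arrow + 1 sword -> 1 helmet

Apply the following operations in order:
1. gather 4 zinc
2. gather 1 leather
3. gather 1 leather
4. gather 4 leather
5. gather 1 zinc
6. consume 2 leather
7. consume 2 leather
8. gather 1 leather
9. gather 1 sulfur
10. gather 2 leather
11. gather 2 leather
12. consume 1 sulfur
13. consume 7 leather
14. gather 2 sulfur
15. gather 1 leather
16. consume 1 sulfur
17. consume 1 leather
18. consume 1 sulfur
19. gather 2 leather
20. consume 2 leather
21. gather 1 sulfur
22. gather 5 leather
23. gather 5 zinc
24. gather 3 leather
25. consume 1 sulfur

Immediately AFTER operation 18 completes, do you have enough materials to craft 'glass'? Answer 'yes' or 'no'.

Answer: no

Derivation:
After 1 (gather 4 zinc): zinc=4
After 2 (gather 1 leather): leather=1 zinc=4
After 3 (gather 1 leather): leather=2 zinc=4
After 4 (gather 4 leather): leather=6 zinc=4
After 5 (gather 1 zinc): leather=6 zinc=5
After 6 (consume 2 leather): leather=4 zinc=5
After 7 (consume 2 leather): leather=2 zinc=5
After 8 (gather 1 leather): leather=3 zinc=5
After 9 (gather 1 sulfur): leather=3 sulfur=1 zinc=5
After 10 (gather 2 leather): leather=5 sulfur=1 zinc=5
After 11 (gather 2 leather): leather=7 sulfur=1 zinc=5
After 12 (consume 1 sulfur): leather=7 zinc=5
After 13 (consume 7 leather): zinc=5
After 14 (gather 2 sulfur): sulfur=2 zinc=5
After 15 (gather 1 leather): leather=1 sulfur=2 zinc=5
After 16 (consume 1 sulfur): leather=1 sulfur=1 zinc=5
After 17 (consume 1 leather): sulfur=1 zinc=5
After 18 (consume 1 sulfur): zinc=5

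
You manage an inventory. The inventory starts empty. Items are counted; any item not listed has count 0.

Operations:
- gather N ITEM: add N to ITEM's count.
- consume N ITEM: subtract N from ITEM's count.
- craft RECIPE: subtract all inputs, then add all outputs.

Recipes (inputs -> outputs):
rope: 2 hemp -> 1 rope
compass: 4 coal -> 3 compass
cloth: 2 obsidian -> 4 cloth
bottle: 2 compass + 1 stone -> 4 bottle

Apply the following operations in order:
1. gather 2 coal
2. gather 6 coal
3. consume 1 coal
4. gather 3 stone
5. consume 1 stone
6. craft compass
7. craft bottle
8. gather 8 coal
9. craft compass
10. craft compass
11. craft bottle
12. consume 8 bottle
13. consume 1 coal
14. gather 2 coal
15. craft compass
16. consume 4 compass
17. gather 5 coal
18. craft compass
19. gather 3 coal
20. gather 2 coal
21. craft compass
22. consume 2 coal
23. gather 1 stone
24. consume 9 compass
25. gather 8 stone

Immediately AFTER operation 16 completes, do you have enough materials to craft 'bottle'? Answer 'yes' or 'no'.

After 1 (gather 2 coal): coal=2
After 2 (gather 6 coal): coal=8
After 3 (consume 1 coal): coal=7
After 4 (gather 3 stone): coal=7 stone=3
After 5 (consume 1 stone): coal=7 stone=2
After 6 (craft compass): coal=3 compass=3 stone=2
After 7 (craft bottle): bottle=4 coal=3 compass=1 stone=1
After 8 (gather 8 coal): bottle=4 coal=11 compass=1 stone=1
After 9 (craft compass): bottle=4 coal=7 compass=4 stone=1
After 10 (craft compass): bottle=4 coal=3 compass=7 stone=1
After 11 (craft bottle): bottle=8 coal=3 compass=5
After 12 (consume 8 bottle): coal=3 compass=5
After 13 (consume 1 coal): coal=2 compass=5
After 14 (gather 2 coal): coal=4 compass=5
After 15 (craft compass): compass=8
After 16 (consume 4 compass): compass=4

Answer: no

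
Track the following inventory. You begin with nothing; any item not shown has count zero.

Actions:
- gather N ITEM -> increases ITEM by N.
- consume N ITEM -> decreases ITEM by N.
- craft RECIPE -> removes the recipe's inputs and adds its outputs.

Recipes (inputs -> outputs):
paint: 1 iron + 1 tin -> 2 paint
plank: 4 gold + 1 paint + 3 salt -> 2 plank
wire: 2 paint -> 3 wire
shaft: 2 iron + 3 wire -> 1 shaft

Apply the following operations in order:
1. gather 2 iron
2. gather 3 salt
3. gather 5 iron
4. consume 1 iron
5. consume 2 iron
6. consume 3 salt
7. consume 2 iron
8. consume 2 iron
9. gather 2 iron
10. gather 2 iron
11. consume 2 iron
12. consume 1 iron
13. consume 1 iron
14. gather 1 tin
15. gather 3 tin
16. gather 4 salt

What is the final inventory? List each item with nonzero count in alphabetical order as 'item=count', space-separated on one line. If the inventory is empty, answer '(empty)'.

After 1 (gather 2 iron): iron=2
After 2 (gather 3 salt): iron=2 salt=3
After 3 (gather 5 iron): iron=7 salt=3
After 4 (consume 1 iron): iron=6 salt=3
After 5 (consume 2 iron): iron=4 salt=3
After 6 (consume 3 salt): iron=4
After 7 (consume 2 iron): iron=2
After 8 (consume 2 iron): (empty)
After 9 (gather 2 iron): iron=2
After 10 (gather 2 iron): iron=4
After 11 (consume 2 iron): iron=2
After 12 (consume 1 iron): iron=1
After 13 (consume 1 iron): (empty)
After 14 (gather 1 tin): tin=1
After 15 (gather 3 tin): tin=4
After 16 (gather 4 salt): salt=4 tin=4

Answer: salt=4 tin=4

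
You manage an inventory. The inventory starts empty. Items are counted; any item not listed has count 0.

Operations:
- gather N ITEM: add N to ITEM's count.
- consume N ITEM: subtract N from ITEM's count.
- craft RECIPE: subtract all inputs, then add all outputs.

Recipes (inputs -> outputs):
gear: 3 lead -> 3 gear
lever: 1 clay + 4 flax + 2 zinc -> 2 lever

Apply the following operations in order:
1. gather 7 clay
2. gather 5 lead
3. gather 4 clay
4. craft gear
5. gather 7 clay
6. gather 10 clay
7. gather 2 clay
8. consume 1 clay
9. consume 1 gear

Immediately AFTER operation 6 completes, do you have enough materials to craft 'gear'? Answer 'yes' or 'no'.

Answer: no

Derivation:
After 1 (gather 7 clay): clay=7
After 2 (gather 5 lead): clay=7 lead=5
After 3 (gather 4 clay): clay=11 lead=5
After 4 (craft gear): clay=11 gear=3 lead=2
After 5 (gather 7 clay): clay=18 gear=3 lead=2
After 6 (gather 10 clay): clay=28 gear=3 lead=2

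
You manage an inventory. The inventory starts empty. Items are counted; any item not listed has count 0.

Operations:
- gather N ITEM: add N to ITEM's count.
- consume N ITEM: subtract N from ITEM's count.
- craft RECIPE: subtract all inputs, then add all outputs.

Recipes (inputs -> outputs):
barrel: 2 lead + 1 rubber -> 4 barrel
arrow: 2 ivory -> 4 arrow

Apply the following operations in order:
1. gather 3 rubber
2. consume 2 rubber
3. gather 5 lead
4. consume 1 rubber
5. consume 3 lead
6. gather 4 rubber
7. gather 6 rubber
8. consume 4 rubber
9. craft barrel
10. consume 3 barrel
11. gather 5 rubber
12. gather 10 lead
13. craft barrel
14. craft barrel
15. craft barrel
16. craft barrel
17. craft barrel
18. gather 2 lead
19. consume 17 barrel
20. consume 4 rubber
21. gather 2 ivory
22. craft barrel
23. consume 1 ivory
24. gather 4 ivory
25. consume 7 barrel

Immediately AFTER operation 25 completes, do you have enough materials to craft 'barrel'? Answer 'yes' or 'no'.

After 1 (gather 3 rubber): rubber=3
After 2 (consume 2 rubber): rubber=1
After 3 (gather 5 lead): lead=5 rubber=1
After 4 (consume 1 rubber): lead=5
After 5 (consume 3 lead): lead=2
After 6 (gather 4 rubber): lead=2 rubber=4
After 7 (gather 6 rubber): lead=2 rubber=10
After 8 (consume 4 rubber): lead=2 rubber=6
After 9 (craft barrel): barrel=4 rubber=5
After 10 (consume 3 barrel): barrel=1 rubber=5
After 11 (gather 5 rubber): barrel=1 rubber=10
After 12 (gather 10 lead): barrel=1 lead=10 rubber=10
After 13 (craft barrel): barrel=5 lead=8 rubber=9
After 14 (craft barrel): barrel=9 lead=6 rubber=8
After 15 (craft barrel): barrel=13 lead=4 rubber=7
After 16 (craft barrel): barrel=17 lead=2 rubber=6
After 17 (craft barrel): barrel=21 rubber=5
After 18 (gather 2 lead): barrel=21 lead=2 rubber=5
After 19 (consume 17 barrel): barrel=4 lead=2 rubber=5
After 20 (consume 4 rubber): barrel=4 lead=2 rubber=1
After 21 (gather 2 ivory): barrel=4 ivory=2 lead=2 rubber=1
After 22 (craft barrel): barrel=8 ivory=2
After 23 (consume 1 ivory): barrel=8 ivory=1
After 24 (gather 4 ivory): barrel=8 ivory=5
After 25 (consume 7 barrel): barrel=1 ivory=5

Answer: no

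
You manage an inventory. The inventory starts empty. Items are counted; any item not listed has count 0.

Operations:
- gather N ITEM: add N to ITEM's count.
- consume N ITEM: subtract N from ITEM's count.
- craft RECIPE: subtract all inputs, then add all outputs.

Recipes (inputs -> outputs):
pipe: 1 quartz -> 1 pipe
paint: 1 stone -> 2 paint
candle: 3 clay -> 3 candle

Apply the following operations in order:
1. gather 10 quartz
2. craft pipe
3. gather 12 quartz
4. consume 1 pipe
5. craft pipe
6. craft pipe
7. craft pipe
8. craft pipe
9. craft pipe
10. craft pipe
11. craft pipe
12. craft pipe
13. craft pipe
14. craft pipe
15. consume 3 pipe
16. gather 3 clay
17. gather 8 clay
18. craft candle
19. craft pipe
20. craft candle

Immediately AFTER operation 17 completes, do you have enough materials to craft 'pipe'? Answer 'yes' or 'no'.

Answer: yes

Derivation:
After 1 (gather 10 quartz): quartz=10
After 2 (craft pipe): pipe=1 quartz=9
After 3 (gather 12 quartz): pipe=1 quartz=21
After 4 (consume 1 pipe): quartz=21
After 5 (craft pipe): pipe=1 quartz=20
After 6 (craft pipe): pipe=2 quartz=19
After 7 (craft pipe): pipe=3 quartz=18
After 8 (craft pipe): pipe=4 quartz=17
After 9 (craft pipe): pipe=5 quartz=16
After 10 (craft pipe): pipe=6 quartz=15
After 11 (craft pipe): pipe=7 quartz=14
After 12 (craft pipe): pipe=8 quartz=13
After 13 (craft pipe): pipe=9 quartz=12
After 14 (craft pipe): pipe=10 quartz=11
After 15 (consume 3 pipe): pipe=7 quartz=11
After 16 (gather 3 clay): clay=3 pipe=7 quartz=11
After 17 (gather 8 clay): clay=11 pipe=7 quartz=11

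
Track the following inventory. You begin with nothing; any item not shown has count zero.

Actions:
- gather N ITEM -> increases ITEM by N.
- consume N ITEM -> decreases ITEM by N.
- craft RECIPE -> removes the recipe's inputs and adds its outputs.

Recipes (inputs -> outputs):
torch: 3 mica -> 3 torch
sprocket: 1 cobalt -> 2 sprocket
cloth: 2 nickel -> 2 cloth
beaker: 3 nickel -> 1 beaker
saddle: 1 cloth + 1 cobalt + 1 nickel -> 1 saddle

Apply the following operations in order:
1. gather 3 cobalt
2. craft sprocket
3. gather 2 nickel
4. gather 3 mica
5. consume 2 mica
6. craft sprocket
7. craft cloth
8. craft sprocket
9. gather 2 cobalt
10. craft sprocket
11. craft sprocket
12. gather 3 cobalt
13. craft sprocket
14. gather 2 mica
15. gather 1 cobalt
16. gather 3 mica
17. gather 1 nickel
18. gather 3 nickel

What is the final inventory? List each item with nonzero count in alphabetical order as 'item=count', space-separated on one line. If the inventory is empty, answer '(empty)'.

After 1 (gather 3 cobalt): cobalt=3
After 2 (craft sprocket): cobalt=2 sprocket=2
After 3 (gather 2 nickel): cobalt=2 nickel=2 sprocket=2
After 4 (gather 3 mica): cobalt=2 mica=3 nickel=2 sprocket=2
After 5 (consume 2 mica): cobalt=2 mica=1 nickel=2 sprocket=2
After 6 (craft sprocket): cobalt=1 mica=1 nickel=2 sprocket=4
After 7 (craft cloth): cloth=2 cobalt=1 mica=1 sprocket=4
After 8 (craft sprocket): cloth=2 mica=1 sprocket=6
After 9 (gather 2 cobalt): cloth=2 cobalt=2 mica=1 sprocket=6
After 10 (craft sprocket): cloth=2 cobalt=1 mica=1 sprocket=8
After 11 (craft sprocket): cloth=2 mica=1 sprocket=10
After 12 (gather 3 cobalt): cloth=2 cobalt=3 mica=1 sprocket=10
After 13 (craft sprocket): cloth=2 cobalt=2 mica=1 sprocket=12
After 14 (gather 2 mica): cloth=2 cobalt=2 mica=3 sprocket=12
After 15 (gather 1 cobalt): cloth=2 cobalt=3 mica=3 sprocket=12
After 16 (gather 3 mica): cloth=2 cobalt=3 mica=6 sprocket=12
After 17 (gather 1 nickel): cloth=2 cobalt=3 mica=6 nickel=1 sprocket=12
After 18 (gather 3 nickel): cloth=2 cobalt=3 mica=6 nickel=4 sprocket=12

Answer: cloth=2 cobalt=3 mica=6 nickel=4 sprocket=12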